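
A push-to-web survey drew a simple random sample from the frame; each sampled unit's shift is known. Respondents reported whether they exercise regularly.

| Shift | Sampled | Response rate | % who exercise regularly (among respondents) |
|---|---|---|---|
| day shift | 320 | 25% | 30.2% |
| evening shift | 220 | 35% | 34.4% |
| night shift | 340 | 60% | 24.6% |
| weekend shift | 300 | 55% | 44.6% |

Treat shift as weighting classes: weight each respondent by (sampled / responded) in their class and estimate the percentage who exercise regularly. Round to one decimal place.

Each respondent's weight = sampled/responded in their class; summing within a class gives n_sampled, so:
  day shift: 320 × 30.2 = 9664
  evening shift: 220 × 34.4 = 7568
  night shift: 340 × 24.6 = 8364
  weekend shift: 300 × 44.6 = 13,380
Adjusted estimate = 38,976 / 1,180 = 33.0305 → 33.0%.

33.0%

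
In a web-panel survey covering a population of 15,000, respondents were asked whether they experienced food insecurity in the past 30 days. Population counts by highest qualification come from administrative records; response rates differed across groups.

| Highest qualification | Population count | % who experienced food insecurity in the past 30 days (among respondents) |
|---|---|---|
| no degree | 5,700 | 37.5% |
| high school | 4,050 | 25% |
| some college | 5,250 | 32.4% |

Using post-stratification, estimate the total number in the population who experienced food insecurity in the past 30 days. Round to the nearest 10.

4,850

Estimated count per cell = population count × respondent percentage:
  no degree: 5,700 × 37.5% = 2137.5
  high school: 4,050 × 25% = 1012.5
  some college: 5,250 × 32.4% = 1701
Estimated total = 4851 → 4,850.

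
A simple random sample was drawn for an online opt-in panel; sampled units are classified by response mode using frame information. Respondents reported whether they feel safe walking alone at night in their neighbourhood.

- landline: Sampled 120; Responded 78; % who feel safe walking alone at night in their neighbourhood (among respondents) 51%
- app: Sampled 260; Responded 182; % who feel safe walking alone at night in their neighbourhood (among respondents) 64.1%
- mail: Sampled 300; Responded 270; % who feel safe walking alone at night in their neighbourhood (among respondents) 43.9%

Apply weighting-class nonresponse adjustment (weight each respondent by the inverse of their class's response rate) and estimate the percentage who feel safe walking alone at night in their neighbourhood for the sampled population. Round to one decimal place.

Class response rates: landline 78/120 = 65%, app 182/260 = 70%, mail 270/300 = 90%.
Inverse-response-rate weighting restores each class to its sampled count, so class totals weight by n_sampled:
  landline: 120 × 51 = 6120
  app: 260 × 64.1 = 16,666
  mail: 300 × 43.9 = 13,170
Adjusted estimate = 35,956 / 680 = 52.8765 → 52.9%.

52.9%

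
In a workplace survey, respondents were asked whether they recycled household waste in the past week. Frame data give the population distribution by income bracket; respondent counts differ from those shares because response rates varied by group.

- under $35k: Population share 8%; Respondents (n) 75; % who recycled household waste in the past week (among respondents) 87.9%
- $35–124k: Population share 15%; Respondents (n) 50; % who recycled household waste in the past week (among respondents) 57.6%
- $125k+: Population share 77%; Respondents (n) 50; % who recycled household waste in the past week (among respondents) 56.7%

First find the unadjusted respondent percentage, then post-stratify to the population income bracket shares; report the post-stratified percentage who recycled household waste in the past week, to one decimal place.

Naive respondent-only estimate (weights = respondent counts):
  (75/175)×87.9 + (50/175)×57.6 + (50/175)×56.7 = 70.3286%
Post-stratified estimate weights by population shares:
  0.08×87.9 + 0.15×57.6 + 0.77×56.7 = 59.331%

59.3%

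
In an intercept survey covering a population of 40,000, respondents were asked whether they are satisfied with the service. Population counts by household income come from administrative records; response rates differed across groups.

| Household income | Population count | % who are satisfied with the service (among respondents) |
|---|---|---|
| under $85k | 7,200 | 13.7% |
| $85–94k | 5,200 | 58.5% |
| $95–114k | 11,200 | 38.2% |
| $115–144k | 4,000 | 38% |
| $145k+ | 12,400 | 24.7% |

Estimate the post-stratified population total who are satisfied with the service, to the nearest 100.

Apply each group's respondent rate to its population count:
  under $85k: 7,200 × 13.7% = 986.4
  $85–94k: 5,200 × 58.5% = 3042
  $95–114k: 11,200 × 38.2% = 4278.4
  $115–144k: 4,000 × 38% = 1520
  $145k+: 12,400 × 24.7% = 3062.8
Estimated total = 12889.6 → 12,900.

12,900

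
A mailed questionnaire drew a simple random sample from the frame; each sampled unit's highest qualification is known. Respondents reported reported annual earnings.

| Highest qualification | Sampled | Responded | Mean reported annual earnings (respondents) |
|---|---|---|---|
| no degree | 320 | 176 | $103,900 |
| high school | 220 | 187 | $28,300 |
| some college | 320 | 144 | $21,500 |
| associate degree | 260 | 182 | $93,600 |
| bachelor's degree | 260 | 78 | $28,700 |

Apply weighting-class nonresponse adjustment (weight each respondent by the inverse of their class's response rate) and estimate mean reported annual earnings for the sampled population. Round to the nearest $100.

$56,600

Class response rates: no degree 176/320 = 55%, high school 187/220 = 85%, some college 144/320 = 45%, associate degree 182/260 = 70%, bachelor's degree 78/260 = 30%.
Each respondent's weight = sampled/responded in their class; summing within a class gives n_sampled, so:
  no degree: 320 × 103,900 = 33,248,000
  high school: 220 × 28,300 = 6,226,000
  some college: 320 × 21,500 = 6,880,000
  associate degree: 260 × 93,600 = 24,336,000
  bachelor's degree: 260 × 28,700 = 7,462,000
Adjusted estimate = 78,152,000 / 1,380 = 56631.9 → $56,600.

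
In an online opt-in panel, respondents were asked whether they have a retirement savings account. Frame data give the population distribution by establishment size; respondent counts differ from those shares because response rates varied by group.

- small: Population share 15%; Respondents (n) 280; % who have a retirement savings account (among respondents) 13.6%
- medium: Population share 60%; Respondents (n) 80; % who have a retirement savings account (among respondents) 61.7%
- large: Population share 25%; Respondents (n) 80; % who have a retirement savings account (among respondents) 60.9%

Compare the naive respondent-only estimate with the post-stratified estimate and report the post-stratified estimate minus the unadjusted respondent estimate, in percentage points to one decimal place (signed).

Naive respondent-only estimate (weights = respondent counts):
  (280/440)×13.6 + (80/440)×61.7 + (80/440)×60.9 = 30.9455%
Post-stratifying to population shares instead:
  0.15×13.6 + 0.6×61.7 + 0.25×60.9 = 54.285%
Difference = 54.285 − 30.9455 = 23.3395 pp.

+23.3 percentage points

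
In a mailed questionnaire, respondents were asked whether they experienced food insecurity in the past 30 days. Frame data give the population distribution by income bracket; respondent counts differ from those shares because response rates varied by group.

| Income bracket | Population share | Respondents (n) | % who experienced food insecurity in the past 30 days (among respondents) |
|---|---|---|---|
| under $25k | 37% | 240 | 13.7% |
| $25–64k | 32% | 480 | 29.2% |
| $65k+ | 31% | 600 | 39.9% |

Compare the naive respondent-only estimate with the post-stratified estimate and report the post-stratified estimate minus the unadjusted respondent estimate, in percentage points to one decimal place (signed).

-4.5 percentage points

Unadjusted (pooled respondent) estimate weights by respondent counts:
  (240/1320)×13.7 + (480/1320)×29.2 + (600/1320)×39.9 = 31.2455%
Reweighting by population income bracket shares:
  0.37×13.7 + 0.32×29.2 + 0.31×39.9 = 26.782%
Difference = 26.782 − 31.2455 = -4.4635 pp.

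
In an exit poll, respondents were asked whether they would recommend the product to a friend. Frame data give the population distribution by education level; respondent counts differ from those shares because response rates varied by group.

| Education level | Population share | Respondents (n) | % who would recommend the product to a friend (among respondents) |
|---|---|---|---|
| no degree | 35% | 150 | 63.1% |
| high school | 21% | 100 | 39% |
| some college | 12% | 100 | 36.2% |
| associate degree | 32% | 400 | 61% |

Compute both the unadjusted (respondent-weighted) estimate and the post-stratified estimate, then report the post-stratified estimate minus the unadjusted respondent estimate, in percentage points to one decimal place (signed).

Naive respondent-only estimate (weights = respondent counts):
  (150/750)×63.1 + (100/750)×39 + (100/750)×36.2 + (400/750)×61 = 55.18%
Post-stratifying to population shares instead:
  0.35×63.1 + 0.21×39 + 0.12×36.2 + 0.32×61 = 54.139%
Difference = 54.139 − 55.18 = -1.041 pp.

-1.0 percentage points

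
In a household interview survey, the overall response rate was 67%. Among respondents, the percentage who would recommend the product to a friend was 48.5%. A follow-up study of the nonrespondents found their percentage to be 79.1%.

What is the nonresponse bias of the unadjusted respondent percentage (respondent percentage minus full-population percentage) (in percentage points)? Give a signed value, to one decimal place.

-10.1 percentage points

Nonresponse fraction = 1 − 0.67 = 0.33.
Bias = (nonresponse fraction) × (respondent percentage − nonrespondent percentage)
     = 0.33 × (48.5 − 79.1) = 0.33 × -30.6 = -10.098.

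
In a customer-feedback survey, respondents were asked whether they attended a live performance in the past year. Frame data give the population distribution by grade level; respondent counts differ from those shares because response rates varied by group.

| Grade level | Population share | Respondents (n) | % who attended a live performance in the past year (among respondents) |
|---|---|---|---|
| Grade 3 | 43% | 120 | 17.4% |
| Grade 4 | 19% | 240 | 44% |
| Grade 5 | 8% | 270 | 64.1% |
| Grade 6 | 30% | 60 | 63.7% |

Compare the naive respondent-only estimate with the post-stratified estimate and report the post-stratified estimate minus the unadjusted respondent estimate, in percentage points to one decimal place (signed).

Without adjustment, the pooled respondent share is:
  (120/690)×17.4 + (240/690)×44 + (270/690)×64.1 + (60/690)×63.7 = 48.9522%
Reweighting by population grade level shares:
  0.43×17.4 + 0.19×44 + 0.08×64.1 + 0.3×63.7 = 40.08%
Difference = 40.08 − 48.9522 = -8.8722 pp.

-8.9 percentage points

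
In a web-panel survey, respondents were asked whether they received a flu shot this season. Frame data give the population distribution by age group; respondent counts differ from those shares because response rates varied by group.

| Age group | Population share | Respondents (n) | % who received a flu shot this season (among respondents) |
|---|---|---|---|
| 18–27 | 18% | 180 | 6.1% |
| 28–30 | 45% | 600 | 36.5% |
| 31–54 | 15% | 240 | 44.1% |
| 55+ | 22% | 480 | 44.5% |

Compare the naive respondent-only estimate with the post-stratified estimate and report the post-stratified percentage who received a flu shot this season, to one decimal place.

33.9%

Naive respondent-only estimate (weights = respondent counts):
  (180/1500)×6.1 + (600/1500)×36.5 + (240/1500)×44.1 + (480/1500)×44.5 = 36.628%
Post-stratifying to population shares instead:
  0.18×6.1 + 0.45×36.5 + 0.15×44.1 + 0.22×44.5 = 33.928%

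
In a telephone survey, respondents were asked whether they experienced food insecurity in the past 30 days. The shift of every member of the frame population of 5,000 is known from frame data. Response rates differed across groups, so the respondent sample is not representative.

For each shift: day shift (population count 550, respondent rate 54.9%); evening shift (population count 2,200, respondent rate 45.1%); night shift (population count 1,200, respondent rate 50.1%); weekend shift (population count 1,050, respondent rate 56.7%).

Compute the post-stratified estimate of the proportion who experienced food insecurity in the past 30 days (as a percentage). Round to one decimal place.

49.8%

Reweight to the known shift distribution:
  day shift: (550/5,000) × 54.9 = 6.039
  evening shift: (2,200/5,000) × 45.1 = 19.844
  night shift: (1,200/5,000) × 50.1 = 12.024
  weekend shift: (1,050/5,000) × 56.7 = 11.907
Post-stratified estimate = 49.814 → 49.8%.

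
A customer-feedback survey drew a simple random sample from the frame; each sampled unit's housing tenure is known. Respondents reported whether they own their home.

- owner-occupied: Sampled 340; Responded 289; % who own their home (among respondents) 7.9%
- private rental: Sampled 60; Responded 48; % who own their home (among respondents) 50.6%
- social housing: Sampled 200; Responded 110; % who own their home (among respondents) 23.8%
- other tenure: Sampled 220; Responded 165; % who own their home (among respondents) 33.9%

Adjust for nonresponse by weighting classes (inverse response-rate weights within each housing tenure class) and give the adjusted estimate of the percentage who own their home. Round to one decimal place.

Class response rates: owner-occupied 289/340 = 85%, private rental 48/60 = 80%, social housing 110/200 = 55%, other tenure 165/220 = 75%.
Weighting each respondent by the inverse class response rate inflates each class back to its sampled size, so the class weight is n_sampled:
  owner-occupied: 340 × 7.9 = 2686
  private rental: 60 × 50.6 = 3036
  social housing: 200 × 23.8 = 4760
  other tenure: 220 × 33.9 = 7458
Adjusted estimate = 17,940 / 820 = 21.878 → 21.9%.

21.9%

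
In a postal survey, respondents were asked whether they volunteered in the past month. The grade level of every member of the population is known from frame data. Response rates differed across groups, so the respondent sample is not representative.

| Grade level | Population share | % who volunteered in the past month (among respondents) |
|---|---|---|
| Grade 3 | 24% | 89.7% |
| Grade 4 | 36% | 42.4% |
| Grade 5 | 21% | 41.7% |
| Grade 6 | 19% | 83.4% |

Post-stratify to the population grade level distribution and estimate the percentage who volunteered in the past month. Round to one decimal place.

61.4%

Reweight to the known grade level distribution:
  Grade 3: 0.24 × 89.7 = 21.528
  Grade 4: 0.36 × 42.4 = 15.264
  Grade 5: 0.21 × 41.7 = 8.757
  Grade 6: 0.19 × 83.4 = 15.846
Post-stratified estimate = 61.395 → 61.4%.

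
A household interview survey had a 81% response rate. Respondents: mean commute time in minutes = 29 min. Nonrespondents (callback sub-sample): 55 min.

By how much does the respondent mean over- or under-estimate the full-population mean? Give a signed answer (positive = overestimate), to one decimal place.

Nonresponse fraction = 1 − 0.81 = 0.19.
Bias = (nonresponse fraction) × (respondent mean − nonrespondent mean)
     = 0.19 × (29 − 55) = 0.19 × -26 = -4.94.

-4.9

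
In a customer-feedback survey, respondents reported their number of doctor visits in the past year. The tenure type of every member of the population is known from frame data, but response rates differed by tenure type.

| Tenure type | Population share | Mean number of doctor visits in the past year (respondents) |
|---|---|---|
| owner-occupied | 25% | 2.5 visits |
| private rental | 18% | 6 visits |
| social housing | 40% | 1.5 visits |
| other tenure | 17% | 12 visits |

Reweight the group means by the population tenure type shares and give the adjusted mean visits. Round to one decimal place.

4.3

Post-stratification weights by population share, not respondent share:
  owner-occupied: 0.25 × 2.5 = 0.625
  private rental: 0.18 × 6 = 1.08
  social housing: 0.4 × 1.5 = 0.6
  other tenure: 0.17 × 12 = 2.04
Post-stratified estimate = 4.345 → 4.3.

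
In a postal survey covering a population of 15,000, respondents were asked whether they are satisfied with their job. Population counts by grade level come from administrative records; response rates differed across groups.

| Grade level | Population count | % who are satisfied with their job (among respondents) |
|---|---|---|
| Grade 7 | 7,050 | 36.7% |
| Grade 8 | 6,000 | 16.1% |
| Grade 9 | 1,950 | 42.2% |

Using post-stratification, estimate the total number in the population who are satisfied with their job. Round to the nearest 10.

Apply each group's respondent rate to its population count:
  Grade 7: 7,050 × 36.7% = 2587.35
  Grade 8: 6,000 × 16.1% = 966
  Grade 9: 1,950 × 42.2% = 822.9
Estimated total = 4376.25 → 4,380.

4,380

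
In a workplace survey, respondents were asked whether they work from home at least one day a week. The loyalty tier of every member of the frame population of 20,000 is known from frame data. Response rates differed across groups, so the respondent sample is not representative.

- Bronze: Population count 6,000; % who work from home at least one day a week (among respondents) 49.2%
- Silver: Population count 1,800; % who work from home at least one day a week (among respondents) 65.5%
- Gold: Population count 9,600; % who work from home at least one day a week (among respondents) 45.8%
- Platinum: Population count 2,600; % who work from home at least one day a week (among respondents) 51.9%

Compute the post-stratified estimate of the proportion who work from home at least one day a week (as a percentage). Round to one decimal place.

49.4%

Post-stratification weights by population share, not respondent share:
  Bronze: (6,000/20,000) × 49.2 = 14.76
  Silver: (1,800/20,000) × 65.5 = 5.895
  Gold: (9,600/20,000) × 45.8 = 21.984
  Platinum: (2,600/20,000) × 51.9 = 6.747
Post-stratified estimate = 49.386 → 49.4%.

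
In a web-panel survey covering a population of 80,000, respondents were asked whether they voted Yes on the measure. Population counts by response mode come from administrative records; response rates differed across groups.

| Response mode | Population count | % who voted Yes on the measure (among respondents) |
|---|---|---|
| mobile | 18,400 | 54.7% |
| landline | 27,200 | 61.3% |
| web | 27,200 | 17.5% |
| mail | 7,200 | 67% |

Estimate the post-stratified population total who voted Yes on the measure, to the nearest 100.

Apply each group's respondent rate to its population count:
  mobile: 18,400 × 54.7% = 10064.8
  landline: 27,200 × 61.3% = 16673.6
  web: 27,200 × 17.5% = 4760
  mail: 7,200 × 67% = 4824
Estimated total = 36322.4 → 36,300.

36,300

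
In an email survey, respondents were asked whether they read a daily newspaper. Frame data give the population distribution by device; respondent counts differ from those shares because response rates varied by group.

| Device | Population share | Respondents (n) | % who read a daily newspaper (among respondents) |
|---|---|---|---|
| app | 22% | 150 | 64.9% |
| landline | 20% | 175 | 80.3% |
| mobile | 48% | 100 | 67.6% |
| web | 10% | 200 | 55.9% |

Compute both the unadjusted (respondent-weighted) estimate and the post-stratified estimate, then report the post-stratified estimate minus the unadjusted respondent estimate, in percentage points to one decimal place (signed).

Without adjustment, the pooled respondent share is:
  (150/625)×64.9 + (175/625)×80.3 + (100/625)×67.6 + (200/625)×55.9 = 66.764%
Reweighting by population device shares:
  0.22×64.9 + 0.2×80.3 + 0.48×67.6 + 0.1×55.9 = 68.376%
Difference = 68.376 − 66.764 = 1.612 pp.

+1.6 percentage points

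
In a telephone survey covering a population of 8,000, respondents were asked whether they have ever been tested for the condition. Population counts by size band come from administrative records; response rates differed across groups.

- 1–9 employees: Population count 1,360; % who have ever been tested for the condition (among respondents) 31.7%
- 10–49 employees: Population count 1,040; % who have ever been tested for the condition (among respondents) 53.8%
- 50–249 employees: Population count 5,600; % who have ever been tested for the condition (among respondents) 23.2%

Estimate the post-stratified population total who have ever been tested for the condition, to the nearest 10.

2,290

Apply each group's respondent rate to its population count:
  1–9 employees: 1,360 × 31.7% = 431.12
  10–49 employees: 1,040 × 53.8% = 559.52
  50–249 employees: 5,600 × 23.2% = 1299.2
Estimated total = 2289.84 → 2,290.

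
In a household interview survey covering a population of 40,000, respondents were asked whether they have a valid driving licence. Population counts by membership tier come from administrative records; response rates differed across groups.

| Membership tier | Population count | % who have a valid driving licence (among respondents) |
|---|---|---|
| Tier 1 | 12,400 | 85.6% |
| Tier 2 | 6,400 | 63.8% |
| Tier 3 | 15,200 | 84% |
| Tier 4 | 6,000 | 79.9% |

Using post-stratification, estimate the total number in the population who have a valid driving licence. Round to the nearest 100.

Each cell contributes its population count × the respondent rate:
  Tier 1: 12,400 × 85.6% = 10614.4
  Tier 2: 6,400 × 63.8% = 4083.2
  Tier 3: 15,200 × 84% = 12,768
  Tier 4: 6,000 × 79.9% = 4794
Estimated total = 32259.6 → 32,300.

32,300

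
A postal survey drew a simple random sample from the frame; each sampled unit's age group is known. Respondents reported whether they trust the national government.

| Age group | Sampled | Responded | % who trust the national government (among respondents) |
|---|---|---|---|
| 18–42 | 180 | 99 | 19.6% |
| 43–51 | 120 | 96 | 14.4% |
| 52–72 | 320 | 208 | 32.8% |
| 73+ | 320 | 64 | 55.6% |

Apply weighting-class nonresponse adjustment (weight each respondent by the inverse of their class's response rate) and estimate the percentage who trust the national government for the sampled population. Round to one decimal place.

35.7%

Class response rates: 18–42 99/180 = 55%, 43–51 96/120 = 80%, 52–72 208/320 = 65%, 73+ 64/320 = 20%.
Inverse-response-rate weighting restores each class to its sampled count, so class totals weight by n_sampled:
  18–42: 180 × 19.6 = 3528
  43–51: 120 × 14.4 = 1728
  52–72: 320 × 32.8 = 10,496
  73+: 320 × 55.6 = 17,792
Adjusted estimate = 33,544 / 940 = 35.6851 → 35.7%.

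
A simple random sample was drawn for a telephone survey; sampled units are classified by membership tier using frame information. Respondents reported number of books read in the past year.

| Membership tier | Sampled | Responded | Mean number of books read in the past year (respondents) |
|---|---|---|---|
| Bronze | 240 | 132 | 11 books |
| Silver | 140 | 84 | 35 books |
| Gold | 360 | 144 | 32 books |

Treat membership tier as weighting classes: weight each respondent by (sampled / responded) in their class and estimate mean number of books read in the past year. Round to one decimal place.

Response rates by class: Bronze 132/240 = 55%, Silver 84/140 = 60%, Gold 144/360 = 40%.
Each respondent's weight = sampled/responded in their class; summing within a class gives n_sampled, so:
  Bronze: 240 × 11 = 2640
  Silver: 140 × 35 = 4900
  Gold: 360 × 32 = 11,520
Adjusted estimate = 19,060 / 740 = 25.7568 → 25.8.

25.8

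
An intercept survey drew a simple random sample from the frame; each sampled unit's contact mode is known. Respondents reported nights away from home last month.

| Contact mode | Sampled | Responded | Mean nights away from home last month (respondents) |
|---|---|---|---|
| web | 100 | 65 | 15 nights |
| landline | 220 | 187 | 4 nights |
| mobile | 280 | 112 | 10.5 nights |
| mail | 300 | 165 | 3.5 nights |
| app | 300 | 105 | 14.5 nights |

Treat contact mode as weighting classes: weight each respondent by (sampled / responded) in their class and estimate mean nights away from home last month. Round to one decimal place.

8.9

Response rates by class: web 65/100 = 65%, landline 187/220 = 85%, mobile 112/280 = 40%, mail 165/300 = 55%, app 105/300 = 35%.
Each respondent's weight = sampled/responded in their class; summing within a class gives n_sampled, so:
  web: 100 × 15 = 1500
  landline: 220 × 4 = 880
  mobile: 280 × 10.5 = 2940
  mail: 300 × 3.5 = 1050
  app: 300 × 14.5 = 4350
Adjusted estimate = 10,720 / 1,200 = 8.93333 → 8.9.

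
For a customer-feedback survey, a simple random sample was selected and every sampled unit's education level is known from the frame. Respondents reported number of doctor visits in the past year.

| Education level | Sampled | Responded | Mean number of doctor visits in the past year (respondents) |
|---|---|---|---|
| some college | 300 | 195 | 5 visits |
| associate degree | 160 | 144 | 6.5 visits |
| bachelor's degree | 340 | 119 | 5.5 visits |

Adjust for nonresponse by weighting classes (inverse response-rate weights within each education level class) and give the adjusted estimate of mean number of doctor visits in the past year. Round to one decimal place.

Class response rates: some college 195/300 = 65%, associate degree 144/160 = 90%, bachelor's degree 119/340 = 35%.
Weighting each respondent by the inverse class response rate inflates each class back to its sampled size, so the class weight is n_sampled:
  some college: 300 × 5 = 1500
  associate degree: 160 × 6.5 = 1040
  bachelor's degree: 340 × 5.5 = 1870
Adjusted estimate = 4410 / 800 = 5.5125 → 5.5.

5.5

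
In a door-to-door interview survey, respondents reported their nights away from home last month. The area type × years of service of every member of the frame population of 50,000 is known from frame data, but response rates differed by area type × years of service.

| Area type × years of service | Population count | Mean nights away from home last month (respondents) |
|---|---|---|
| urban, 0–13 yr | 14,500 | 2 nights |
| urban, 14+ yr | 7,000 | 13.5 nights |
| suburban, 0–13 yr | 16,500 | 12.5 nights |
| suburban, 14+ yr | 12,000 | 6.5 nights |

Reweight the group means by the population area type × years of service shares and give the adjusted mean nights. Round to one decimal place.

8.2

Post-stratification weights by population share, not respondent share:
  urban, 0–13 yr: (14,500/50,000) × 2 = 0.58
  urban, 14+ yr: (7,000/50,000) × 13.5 = 1.89
  suburban, 0–13 yr: (16,500/50,000) × 12.5 = 4.125
  suburban, 14+ yr: (12,000/50,000) × 6.5 = 1.56
Post-stratified estimate = 8.155 → 8.2.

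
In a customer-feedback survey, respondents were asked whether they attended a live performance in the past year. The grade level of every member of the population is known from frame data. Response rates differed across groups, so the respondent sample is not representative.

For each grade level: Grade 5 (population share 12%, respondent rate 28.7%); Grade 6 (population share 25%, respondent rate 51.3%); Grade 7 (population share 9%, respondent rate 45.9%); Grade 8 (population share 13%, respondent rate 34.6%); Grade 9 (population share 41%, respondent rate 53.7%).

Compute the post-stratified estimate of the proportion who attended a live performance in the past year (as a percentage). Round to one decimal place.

Reweight to the known grade level distribution:
  Grade 5: 0.12 × 28.7 = 3.444
  Grade 6: 0.25 × 51.3 = 12.825
  Grade 7: 0.09 × 45.9 = 4.131
  Grade 8: 0.13 × 34.6 = 4.498
  Grade 9: 0.41 × 53.7 = 22.017
Post-stratified estimate = 46.915 → 46.9%.

46.9%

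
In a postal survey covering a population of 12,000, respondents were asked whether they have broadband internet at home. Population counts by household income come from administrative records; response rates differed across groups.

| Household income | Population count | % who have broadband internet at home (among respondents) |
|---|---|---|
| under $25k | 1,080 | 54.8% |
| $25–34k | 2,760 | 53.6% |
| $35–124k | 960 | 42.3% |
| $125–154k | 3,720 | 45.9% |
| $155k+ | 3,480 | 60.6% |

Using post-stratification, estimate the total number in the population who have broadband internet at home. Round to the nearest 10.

Each cell contributes its population count × the respondent rate:
  under $25k: 1,080 × 54.8% = 591.84
  $25–34k: 2,760 × 53.6% = 1479.36
  $35–124k: 960 × 42.3% = 406.08
  $125–154k: 3,720 × 45.9% = 1707.48
  $155k+: 3,480 × 60.6% = 2108.88
Estimated total = 6293.64 → 6,290.

6,290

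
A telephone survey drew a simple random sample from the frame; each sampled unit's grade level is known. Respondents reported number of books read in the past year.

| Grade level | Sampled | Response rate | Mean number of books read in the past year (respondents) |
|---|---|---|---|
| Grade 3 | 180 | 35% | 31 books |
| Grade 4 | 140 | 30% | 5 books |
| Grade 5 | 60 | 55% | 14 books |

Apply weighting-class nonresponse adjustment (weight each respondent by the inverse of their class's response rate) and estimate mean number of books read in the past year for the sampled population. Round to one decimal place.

Inverse-response-rate weighting restores each class to its sampled count, so class totals weight by n_sampled:
  Grade 3: 180 × 31 = 5580
  Grade 4: 140 × 5 = 700
  Grade 5: 60 × 14 = 840
Adjusted estimate = 7120 / 380 = 18.7368 → 18.7.

18.7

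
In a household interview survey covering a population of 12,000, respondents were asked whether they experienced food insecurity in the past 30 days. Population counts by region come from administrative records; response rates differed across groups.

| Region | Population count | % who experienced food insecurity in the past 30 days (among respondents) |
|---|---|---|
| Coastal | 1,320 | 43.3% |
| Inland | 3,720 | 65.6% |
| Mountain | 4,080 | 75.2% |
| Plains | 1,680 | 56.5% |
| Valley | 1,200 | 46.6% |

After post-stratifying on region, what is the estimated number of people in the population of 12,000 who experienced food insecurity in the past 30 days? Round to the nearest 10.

Each cell contributes its population count × the respondent rate:
  Coastal: 1,320 × 43.3% = 571.56
  Inland: 3,720 × 65.6% = 2440.32
  Mountain: 4,080 × 75.2% = 3068.16
  Plains: 1,680 × 56.5% = 949.2
  Valley: 1,200 × 46.6% = 559.2
Estimated total = 7588.44 → 7,590.

7,590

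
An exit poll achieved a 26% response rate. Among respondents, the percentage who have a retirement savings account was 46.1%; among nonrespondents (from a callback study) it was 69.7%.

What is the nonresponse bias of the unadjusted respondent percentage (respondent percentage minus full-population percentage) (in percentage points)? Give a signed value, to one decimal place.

-17.5 percentage points

Nonresponse fraction = 1 − 0.26 = 0.74.
Bias = (nonresponse fraction) × (respondent percentage − nonrespondent percentage)
     = 0.74 × (46.1 − 69.7) = 0.74 × -23.6 = -17.464.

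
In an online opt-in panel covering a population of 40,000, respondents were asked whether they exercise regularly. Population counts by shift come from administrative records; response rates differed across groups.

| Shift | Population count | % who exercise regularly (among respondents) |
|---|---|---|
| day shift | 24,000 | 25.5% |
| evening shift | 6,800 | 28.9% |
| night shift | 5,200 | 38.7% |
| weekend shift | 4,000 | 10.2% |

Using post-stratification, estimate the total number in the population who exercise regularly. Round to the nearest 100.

10,500

Apply each group's respondent rate to its population count:
  day shift: 24,000 × 25.5% = 6120
  evening shift: 6,800 × 28.9% = 1965.2
  night shift: 5,200 × 38.7% = 2012.4
  weekend shift: 4,000 × 10.2% = 408
Estimated total = 10505.6 → 10,500.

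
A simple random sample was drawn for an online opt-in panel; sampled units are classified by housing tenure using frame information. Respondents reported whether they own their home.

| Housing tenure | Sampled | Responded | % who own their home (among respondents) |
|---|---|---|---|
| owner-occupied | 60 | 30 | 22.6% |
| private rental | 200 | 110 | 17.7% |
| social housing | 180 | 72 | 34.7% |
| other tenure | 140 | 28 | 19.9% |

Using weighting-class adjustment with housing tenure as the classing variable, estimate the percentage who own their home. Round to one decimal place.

24.0%

Class response rates: owner-occupied 30/60 = 50%, private rental 110/200 = 55%, social housing 72/180 = 40%, other tenure 28/140 = 20%.
Weighting each respondent by the inverse class response rate inflates each class back to its sampled size, so the class weight is n_sampled:
  owner-occupied: 60 × 22.6 = 1356
  private rental: 200 × 17.7 = 3540
  social housing: 180 × 34.7 = 6246
  other tenure: 140 × 19.9 = 2786
Adjusted estimate = 13,928 / 580 = 24.0138 → 24.0%.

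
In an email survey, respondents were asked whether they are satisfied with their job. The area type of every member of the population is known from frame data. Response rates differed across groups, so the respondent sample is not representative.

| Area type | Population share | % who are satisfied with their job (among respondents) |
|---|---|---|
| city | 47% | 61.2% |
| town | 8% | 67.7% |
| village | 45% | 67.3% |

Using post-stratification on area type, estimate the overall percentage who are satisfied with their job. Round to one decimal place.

Weight each group's respondent value by its population share:
  city: 0.47 × 61.2 = 28.764
  town: 0.08 × 67.7 = 5.416
  village: 0.45 × 67.3 = 30.285
Post-stratified estimate = 64.465 → 64.5%.

64.5%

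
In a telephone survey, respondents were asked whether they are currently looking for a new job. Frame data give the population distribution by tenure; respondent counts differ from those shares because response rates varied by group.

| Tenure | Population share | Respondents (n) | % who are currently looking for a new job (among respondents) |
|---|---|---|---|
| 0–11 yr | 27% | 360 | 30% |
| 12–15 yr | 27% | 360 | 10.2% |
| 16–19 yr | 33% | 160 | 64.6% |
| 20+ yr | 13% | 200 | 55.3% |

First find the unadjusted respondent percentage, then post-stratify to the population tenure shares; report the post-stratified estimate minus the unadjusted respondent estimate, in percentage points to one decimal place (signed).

Without adjustment, the pooled respondent share is:
  (360/1080)×30 + (360/1080)×10.2 + (160/1080)×64.6 + (200/1080)×55.3 = 33.2111%
Post-stratified estimate weights by population shares:
  0.27×30 + 0.27×10.2 + 0.33×64.6 + 0.13×55.3 = 39.361%
Difference = 39.361 − 33.2111 = 6.1499 pp.

+6.1 percentage points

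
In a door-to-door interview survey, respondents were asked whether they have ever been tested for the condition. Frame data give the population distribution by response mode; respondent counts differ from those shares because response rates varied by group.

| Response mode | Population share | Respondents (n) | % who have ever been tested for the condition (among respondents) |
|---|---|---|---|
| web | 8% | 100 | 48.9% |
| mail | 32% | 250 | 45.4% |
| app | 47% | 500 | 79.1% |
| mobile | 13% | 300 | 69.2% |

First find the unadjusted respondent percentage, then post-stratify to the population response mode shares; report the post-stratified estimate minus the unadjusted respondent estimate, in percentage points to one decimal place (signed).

-2.0 percentage points

Unadjusted (pooled respondent) estimate weights by respondent counts:
  (100/1150)×48.9 + (250/1150)×45.4 + (500/1150)×79.1 + (300/1150)×69.2 = 66.5652%
Post-stratifying to population shares instead:
  0.08×48.9 + 0.32×45.4 + 0.47×79.1 + 0.13×69.2 = 64.613%
Difference = 64.613 − 66.5652 = -1.9522 pp.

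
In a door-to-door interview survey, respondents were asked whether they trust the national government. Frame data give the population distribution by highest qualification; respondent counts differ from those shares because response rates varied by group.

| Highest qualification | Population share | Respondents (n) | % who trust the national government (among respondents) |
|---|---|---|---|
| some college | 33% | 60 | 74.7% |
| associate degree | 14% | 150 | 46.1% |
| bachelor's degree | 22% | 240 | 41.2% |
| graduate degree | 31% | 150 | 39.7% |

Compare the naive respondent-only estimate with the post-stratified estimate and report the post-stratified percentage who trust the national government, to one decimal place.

52.5%

Naive respondent-only estimate (weights = respondent counts):
  (60/600)×74.7 + (150/600)×46.1 + (240/600)×41.2 + (150/600)×39.7 = 45.4%
Post-stratifying to population shares instead:
  0.33×74.7 + 0.14×46.1 + 0.22×41.2 + 0.31×39.7 = 52.476%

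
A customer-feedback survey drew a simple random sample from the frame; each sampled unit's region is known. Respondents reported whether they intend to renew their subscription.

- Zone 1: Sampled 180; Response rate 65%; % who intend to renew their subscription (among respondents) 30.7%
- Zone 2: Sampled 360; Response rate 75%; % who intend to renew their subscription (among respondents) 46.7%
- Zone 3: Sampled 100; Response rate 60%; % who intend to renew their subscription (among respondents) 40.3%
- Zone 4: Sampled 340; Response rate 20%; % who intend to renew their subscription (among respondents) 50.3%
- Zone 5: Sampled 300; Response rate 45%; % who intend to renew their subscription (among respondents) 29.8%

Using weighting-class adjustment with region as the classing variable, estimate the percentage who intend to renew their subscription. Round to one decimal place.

40.9%

Weighting each respondent by the inverse class response rate inflates each class back to its sampled size, so the class weight is n_sampled:
  Zone 1: 180 × 30.7 = 5526
  Zone 2: 360 × 46.7 = 16,812
  Zone 3: 100 × 40.3 = 4030
  Zone 4: 340 × 50.3 = 17,102
  Zone 5: 300 × 29.8 = 8940
Adjusted estimate = 52,410 / 1,280 = 40.9453 → 40.9%.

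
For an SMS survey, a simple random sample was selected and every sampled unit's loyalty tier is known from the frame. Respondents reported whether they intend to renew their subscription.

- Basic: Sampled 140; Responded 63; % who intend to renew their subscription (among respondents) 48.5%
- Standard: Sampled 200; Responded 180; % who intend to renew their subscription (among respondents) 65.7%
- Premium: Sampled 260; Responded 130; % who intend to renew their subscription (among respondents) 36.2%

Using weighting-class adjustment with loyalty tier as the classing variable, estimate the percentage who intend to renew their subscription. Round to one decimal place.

48.9%

Response rates by class: Basic 63/140 = 45%, Standard 180/200 = 90%, Premium 130/260 = 50%.
Inverse-response-rate weighting restores each class to its sampled count, so class totals weight by n_sampled:
  Basic: 140 × 48.5 = 6790
  Standard: 200 × 65.7 = 13,140
  Premium: 260 × 36.2 = 9412
Adjusted estimate = 29,342 / 600 = 48.9033 → 48.9%.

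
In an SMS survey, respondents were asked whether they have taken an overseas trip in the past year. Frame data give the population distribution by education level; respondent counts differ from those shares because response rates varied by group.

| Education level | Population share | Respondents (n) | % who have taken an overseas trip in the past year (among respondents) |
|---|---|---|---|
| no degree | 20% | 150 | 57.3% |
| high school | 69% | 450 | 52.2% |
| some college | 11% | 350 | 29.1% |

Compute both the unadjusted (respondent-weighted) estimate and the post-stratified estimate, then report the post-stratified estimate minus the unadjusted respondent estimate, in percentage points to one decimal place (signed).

+6.2 percentage points

Without adjustment, the pooled respondent share is:
  (150/950)×57.3 + (450/950)×52.2 + (350/950)×29.1 = 44.4947%
Reweighting by population education level shares:
  0.2×57.3 + 0.69×52.2 + 0.11×29.1 = 50.679%
Difference = 50.679 − 44.4947 = 6.1843 pp.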